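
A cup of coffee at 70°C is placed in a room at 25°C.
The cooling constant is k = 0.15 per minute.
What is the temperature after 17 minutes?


Newton's law: dT/dt = -k(T - T_a) has solution T(t) = T_a + (T₀ - T_a)e^(-kt).
Plug in T_a = 25, T₀ = 70, k = 0.15, t = 17: T(17) = 25 + (45)e^(-2.55) ≈ 28.5°C.


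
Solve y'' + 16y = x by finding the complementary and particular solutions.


Homogeneous: r² + 16 = 0 ⇒ r = ±4i, y_h = C₁cos(4x) + C₂sin(4x).
Polynomial forcing; try y_p = Ax + B. Then y_p'' + 16 y_p = 16(Ax + B) = x, so B = 0 and A = 1/16.
General solution: y = C₁cos(4x) + C₂sin(4x) + (1/16)x.


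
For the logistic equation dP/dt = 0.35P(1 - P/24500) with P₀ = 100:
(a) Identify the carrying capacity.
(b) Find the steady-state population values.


Logistic ODE dP/dt = 0.35P(1 - P/24500) has equilibria where dP/dt = 0, i.e. P = 0 or P = 24500.
The coefficient (1 - P/K) = 0 when P = K, identifying K = 24500 as the carrying capacity.
(a) K = 24500; (b) equilibria P = 0 and P = 24500.


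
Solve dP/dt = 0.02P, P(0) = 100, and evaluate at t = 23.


The ODE dP/dt = 0.02P has solution P(t) = P(0)e^(0.02t).
Substitute P(0) = 100 and t = 23: P(23) = 100 e^(0.46) ≈ 158.


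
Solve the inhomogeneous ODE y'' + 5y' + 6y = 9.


Characteristic roots of r² + 5r + 6 = 0 are -2, -3.
y_h = C₁e^(-2x) + C₂e^(-3x).
Constant forcing; try y_p = A. Then 6A = 9 ⇒ A = 3/2.
General solution: y = C₁e^(-2x) + C₂e^(-3x) + 3/2.


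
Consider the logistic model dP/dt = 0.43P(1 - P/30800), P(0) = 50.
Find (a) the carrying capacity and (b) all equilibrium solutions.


Logistic ODE dP/dt = 0.43P(1 - P/30800) has equilibria where dP/dt = 0, i.e. P = 0 or P = 30800.
The coefficient (1 - P/K) = 0 when P = K, identifying K = 30800 as the carrying capacity.
(a) K = 30800; (b) equilibria P = 0 and P = 30800.


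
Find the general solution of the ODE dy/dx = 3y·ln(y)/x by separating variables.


Separate: dy/[y ln(y)] = 3 dx/x.
Substitute u = ln(y): du/u = 3 dx/x.
Integrate: ln|ln(y)| = 3ln|x| + C₀, hence ln(y) = C·x^3.


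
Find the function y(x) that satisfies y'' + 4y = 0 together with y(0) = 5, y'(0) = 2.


Characteristic roots of r² + 4 = 0 are ±2i, so y = C₁cos(2x) + C₂sin(2x).
Apply y(0) = 5: C₁ = 5. Differentiate and apply y'(0) = 2: 2·C₂ = 2, so C₂ = 1.
Particular solution: y = 5cos(2x) + sin(2x).


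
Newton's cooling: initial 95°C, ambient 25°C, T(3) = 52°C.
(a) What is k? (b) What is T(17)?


Newton's law: T(t) = T_a + (T₀ - T_a)e^(-kt).
(a) Use T(3) = 52: (52 - 25)/(95 - 25) = e^(-k·3), so k = -ln(0.386)/3 ≈ 0.3176.
(b) Apply k to t = 17: T(17) = 25 + (70)e^(-5.398) ≈ 25.3°C.


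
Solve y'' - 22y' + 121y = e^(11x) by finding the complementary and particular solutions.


Characteristic polynomial (r - 11)² = 0; repeated root r = 11.
y_h = (C₁ + C₂x)e^(11x). Forcing matches the repeated root (resonance), so try y_p = Ax² e^(11x).
Substitute and solve for A: 2A = 1, so A = 1/2.
General solution: y = (C₁ + C₂x + (1/2)x²)e^(11x).


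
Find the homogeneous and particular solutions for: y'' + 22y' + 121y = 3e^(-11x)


Characteristic polynomial (r + 11)² = 0; repeated root r = -11.
y_h = (C₁ + C₂x)e^(-11x). Forcing matches the repeated root (resonance), so try y_p = Ax² e^(-11x).
Substitute and solve for A: 2A = 3, so A = 3/2.
General solution: y = (C₁ + C₂x + (3/2)x²)e^(-11x).


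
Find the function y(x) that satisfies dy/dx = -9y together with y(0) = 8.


General solution of y' = -9y is y = Ce^(-9x).
Apply y(0) = 8: C = 8.
Particular solution: y = 8e^(-9x).


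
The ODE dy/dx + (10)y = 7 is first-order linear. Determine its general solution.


P(x) = 10, Q(x) = 7; integrating factor μ = e^(10x).
(μ y)' = 7e^(10x) ⇒ μ y = (7/10)e^(10x) + C.
Divide by μ: y = 7/10 + Ce^(-10x).


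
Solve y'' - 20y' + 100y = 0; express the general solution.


Characteristic equation: r² - 20r + 100 = 0, i.e. (r - 10)² = 0.
Repeated root r = 10; include an x factor for the second linearly independent solution.
General solution: y = (C₁ + C₂x)e^(10x).


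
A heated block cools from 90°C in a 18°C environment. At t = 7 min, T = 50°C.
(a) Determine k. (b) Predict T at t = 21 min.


Newton's law: T(t) = T_a + (T₀ - T_a)e^(-kt).
(a) Use T(7) = 50: (50 - 18)/(90 - 18) = e^(-k·7), so k = -ln(0.444)/7 ≈ 0.1158.
(b) Apply k to t = 21: T(21) = 18 + (72)e^(-2.433) ≈ 24.3°C.


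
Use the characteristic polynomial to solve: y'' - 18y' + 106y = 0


Characteristic equation: r² - 18r + 106 = 0.
Discriminant is negative; roots r = 9 ± 5i (complex conjugate pair).
General solution uses e^(α x)(C₁ cos(β x) + C₂ sin(β x)): y = e^(9x)(C₁cos(5x) + C₂sin(5x)).


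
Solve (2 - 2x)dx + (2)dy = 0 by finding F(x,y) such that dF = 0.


Check exactness: ∂M/∂y = 0 and ∂N/∂x = 0; equal, so the equation is exact.
Integrate M with respect to x (treating y as constant): ∫M dx = 2x - x^2 + h(y).
Differentiate w.r.t. y and set equal to N: the x-dependent terms already match, leaving h'(y) = 2. Integrate: h(y) = 2y.
So F(x,y) = 2x + 2y - x^2.
General solution: 2x + 2y - x^2 = C.


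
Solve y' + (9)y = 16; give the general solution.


P(x) = 9, Q(x) = 16; integrating factor μ = e^(9x).
(μ y)' = 16e^(9x) ⇒ μ y = (16/9)e^(9x) + C.
Divide by μ: y = 16/9 + Ce^(-9x).


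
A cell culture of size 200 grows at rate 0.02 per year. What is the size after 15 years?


The ODE dP/dt = 0.02P has solution P(t) = P(0)e^(0.02t).
Substitute P(0) = 200 and t = 15: P(15) = 200 e^(0.30) ≈ 270.


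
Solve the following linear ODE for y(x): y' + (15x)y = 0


P(x) = 15x ⇒ μ = e^((15/2)x²).
Q(x) = 0 so μ y is constant: y = Ce^(-(15/2)x²).


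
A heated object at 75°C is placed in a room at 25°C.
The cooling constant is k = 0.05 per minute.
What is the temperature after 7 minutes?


Newton's law: dT/dt = -k(T - T_a) has solution T(t) = T_a + (T₀ - T_a)e^(-kt).
Plug in T_a = 25, T₀ = 75, k = 0.05, t = 7: T(7) = 25 + (50)e^(-0.35) ≈ 60.2°C.


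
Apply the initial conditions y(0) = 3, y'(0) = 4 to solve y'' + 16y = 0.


Characteristic roots of r² + 16 = 0 are ±4i, so y = C₁cos(4x) + C₂sin(4x).
Apply y(0) = 3: C₁ = 3. Differentiate and apply y'(0) = 4: 4·C₂ = 4, so C₂ = 1.
Particular solution: y = 3cos(4x) + sin(4x).


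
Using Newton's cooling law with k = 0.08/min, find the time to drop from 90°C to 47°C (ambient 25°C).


From T(t) = T_a + (T₀ - T_a)e^(-kt), set T(t) = 47:
(47 - 25) / (90 - 25) = e^(-0.08t), so t = -ln(0.338)/0.08 ≈ 13.5 minutes.


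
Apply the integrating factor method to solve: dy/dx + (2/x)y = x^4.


P(x) = 2/x ⇒ μ = x^2.
(x^2 y)' = x^6 ⇒ x^2 y = x^7/(7) + C.
Solve for y: y = (1/7)x^5 + C/x^2.


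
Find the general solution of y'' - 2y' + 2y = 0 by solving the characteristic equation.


Characteristic equation: r² - 2r + 2 = 0.
Discriminant is negative; roots r = 1 ± 1i (complex conjugate pair).
General solution uses e^(α x)(C₁ cos(β x) + C₂ sin(β x)): y = e^(x)(C₁cos(x) + C₂sin(x)).


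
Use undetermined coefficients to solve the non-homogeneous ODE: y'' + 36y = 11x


Homogeneous: r² + 36 = 0 ⇒ r = ±6i, y_h = C₁cos(6x) + C₂sin(6x).
Polynomial forcing; try y_p = Ax + B. Then y_p'' + 36 y_p = 36(Ax + B) = 11x, so B = 0 and A = 11/36.
General solution: y = C₁cos(6x) + C₂sin(6x) + (11/36)x.


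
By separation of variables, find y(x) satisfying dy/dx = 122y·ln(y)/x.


Separate: dy/[y ln(y)] = 122 dx/x.
Substitute u = ln(y): du/u = 122 dx/x.
Integrate: ln|ln(y)| = 122ln|x| + C₀, hence ln(y) = C·x^122.


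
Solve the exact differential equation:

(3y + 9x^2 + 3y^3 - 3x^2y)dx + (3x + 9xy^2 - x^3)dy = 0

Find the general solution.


Check exactness: ∂M/∂y = 3 + 9y^2 - 3x^2 and ∂N/∂x = 3 + 9y^2 - 3x^2; equal, so the equation is exact.
Integrate M with respect to x (treating y as constant): ∫M dx = 3xy + 3x^3 + 3xy^3 - x^3y + h(y).
Differentiate w.r.t. y and set equal to N: all terms match, so h'(y) = 0 and h is a constant absorbed into C.
General solution: 3xy + 3x^3 + 3xy^3 - x^3y = C.


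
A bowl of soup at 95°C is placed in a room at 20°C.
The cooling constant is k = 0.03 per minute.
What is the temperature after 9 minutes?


Newton's law: dT/dt = -k(T - T_a) has solution T(t) = T_a + (T₀ - T_a)e^(-kt).
Plug in T_a = 20, T₀ = 95, k = 0.03, t = 9: T(9) = 20 + (75)e^(-0.27) ≈ 77.3°C.


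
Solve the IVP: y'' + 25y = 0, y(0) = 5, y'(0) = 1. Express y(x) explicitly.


Characteristic roots of r² + 25 = 0 are ±5i, so y = C₁cos(5x) + C₂sin(5x).
Apply y(0) = 5: C₁ = 5. Differentiate and apply y'(0) = 1: 5·C₂ = 1, so C₂ = 1/5.
Particular solution: y = 5cos(5x) + (1/5)sin(5x).


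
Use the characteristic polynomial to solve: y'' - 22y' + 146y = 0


Characteristic equation: r² - 22r + 146 = 0.
Discriminant is negative; roots r = 11 ± 5i (complex conjugate pair).
General solution uses e^(α x)(C₁ cos(β x) + C₂ sin(β x)): y = e^(11x)(C₁cos(5x) + C₂sin(5x)).


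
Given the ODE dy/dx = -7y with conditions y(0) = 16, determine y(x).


General solution of y' = -7y is y = Ce^(-7x).
Apply y(0) = 16: C = 16.
Particular solution: y = 16e^(-7x).


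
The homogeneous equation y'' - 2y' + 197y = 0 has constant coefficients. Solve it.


Characteristic equation: r² - 2r + 197 = 0.
Discriminant is negative; roots r = 1 ± 14i (complex conjugate pair).
General solution uses e^(α x)(C₁ cos(β x) + C₂ sin(β x)): y = e^(x)(C₁cos(14x) + C₂sin(14x)).


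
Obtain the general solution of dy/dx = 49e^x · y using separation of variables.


Separate variables: dy/y = 49e^x dx.
Integrate: ln|y| = 49e^x + C₀.
Exponentiate: y = Ce^(49e^x).


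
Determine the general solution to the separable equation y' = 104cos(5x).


g(y) = 1, so integrate directly: y = ∫ 104cos(5x) dx = (104/5)sin(5x) + C.


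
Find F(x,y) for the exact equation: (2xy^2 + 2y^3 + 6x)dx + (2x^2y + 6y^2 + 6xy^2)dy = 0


Check exactness: ∂M/∂y = 4xy + 6y^2 and ∂N/∂x = 4xy + 6y^2; equal, so the equation is exact.
Integrate M with respect to x (treating y as constant): ∫M dx = x^2y^2 + 2xy^3 + 3x^2 + h(y).
Differentiate w.r.t. y and set equal to N: the x-dependent terms already match, leaving h'(y) = 6y^2. Integrate: h(y) = 2y^3.
So F(x,y) = x^2y^2 + 2y^3 + 2xy^3 + 3x^2.
General solution: x^2y^2 + 2y^3 + 2xy^3 + 3x^2 = C.


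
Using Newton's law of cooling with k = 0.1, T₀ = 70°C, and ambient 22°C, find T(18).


Newton's law: dT/dt = -k(T - T_a) has solution T(t) = T_a + (T₀ - T_a)e^(-kt).
Plug in T_a = 22, T₀ = 70, k = 0.1, t = 18: T(18) = 22 + (48)e^(-1.80) ≈ 29.9°C.


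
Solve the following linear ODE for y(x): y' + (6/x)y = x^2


P(x) = 6/x ⇒ μ = x^6.
(x^6 y)' = x^8 ⇒ x^6 y = x^9/(9) + C.
Solve for y: y = (1/9)x^3 + C/x^6.


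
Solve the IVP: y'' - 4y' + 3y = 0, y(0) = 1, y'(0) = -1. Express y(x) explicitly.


Characteristic roots of r² - 4r + 3 = 0 are 1, 3.
General solution y = c₁ e^(x) + c₂ e^(3x).
Apply y(0) = 1: c₁ + c₂ = 1. Apply y'(0) = -1: 1 c₁ + 3 c₂ = -1.
Solve: c₁ = 2, c₂ = -1.
Particular solution: y = 2e^(x) - e^(3x).


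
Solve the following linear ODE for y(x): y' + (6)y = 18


P(x) = 6, Q(x) = 18; integrating factor μ = e^(6x).
(μ y)' = 18e^(6x) ⇒ μ y = 3e^(6x) + C.
Divide by μ: y = 3 + Ce^(-6x).


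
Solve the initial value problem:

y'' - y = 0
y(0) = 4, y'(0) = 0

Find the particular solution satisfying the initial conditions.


Characteristic roots of r² - 1 = 0 are 1, -1.
General solution y = c₁ e^(x) + c₂ e^(-x).
Apply y(0) = 4: c₁ + c₂ = 4. Apply y'(0) = 0: 1 c₁ - 1 c₂ = 0.
Solve: c₁ = 2, c₂ = 2.
Particular solution: y = 2e^(x) + 2e^(-x).


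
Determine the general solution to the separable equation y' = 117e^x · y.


Separate variables: dy/y = 117e^x dx.
Integrate: ln|y| = 117e^x + C₀.
Exponentiate: y = Ce^(117e^x).


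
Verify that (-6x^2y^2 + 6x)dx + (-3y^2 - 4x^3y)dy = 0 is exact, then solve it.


Check exactness: ∂M/∂y = -12x^2y and ∂N/∂x = -12x^2y; equal, so the equation is exact.
Integrate M with respect to x (treating y as constant): ∫M dx = -2x^3y^2 + 3x^2 + h(y).
Differentiate w.r.t. y and set equal to N: the x-dependent terms already match, leaving h'(y) = -3y^2. Integrate: h(y) = -y^3.
So F(x,y) = -y^3 - 2x^3y^2 + 3x^2.
General solution: -y^3 - 2x^3y^2 + 3x^2 = C.


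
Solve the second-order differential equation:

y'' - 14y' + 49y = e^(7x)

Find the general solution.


Characteristic polynomial (r - 7)² = 0; repeated root r = 7.
y_h = (C₁ + C₂x)e^(7x). Forcing matches the repeated root (resonance), so try y_p = Ax² e^(7x).
Substitute and solve for A: 2A = 1, so A = 1/2.
General solution: y = (C₁ + C₂x + (1/2)x²)e^(7x).


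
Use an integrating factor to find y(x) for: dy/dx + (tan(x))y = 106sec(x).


P(x) = tan(x) ⇒ μ = e^(∫tan(x)dx) = sec(x).
(sec(x) y)' = 106sec²(x) ⇒ sec(x) y = 106tan(x) + C.
Multiply by cos(x): y = 106sin(x) + C·cos(x).


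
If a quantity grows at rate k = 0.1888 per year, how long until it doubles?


Exponential growth: P(t) = P₀ e^(0.1888t). Set P(t)/P₀ = 2: e^(0.1888t) = 2.
Solve: t = ln(2)/0.1888 ≈ 3.67 years.


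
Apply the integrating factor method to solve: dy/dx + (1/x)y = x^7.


P(x) = 1/x ⇒ μ = x^1.
(x^1 y)' = x^8 ⇒ x^1 y = x^9/(9) + C.
Solve for y: y = (1/9)x^8 + C/x^1.


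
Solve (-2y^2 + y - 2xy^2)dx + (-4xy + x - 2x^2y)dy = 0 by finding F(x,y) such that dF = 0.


Check exactness: ∂M/∂y = -4y + 1 - 4xy and ∂N/∂x = -4y + 1 - 4xy; equal, so the equation is exact.
Integrate M with respect to x (treating y as constant): ∫M dx = -2xy^2 + xy - x^2y^2 + h(y).
Differentiate w.r.t. y and set equal to N: all terms match, so h'(y) = 0 and h is a constant absorbed into C.
General solution: -2xy^2 + xy - x^2y^2 = C.


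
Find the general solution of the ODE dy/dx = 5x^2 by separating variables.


Integrate both sides with respect to x: y = ∫ 5x^2 dx = (5/3)x^3 + C.


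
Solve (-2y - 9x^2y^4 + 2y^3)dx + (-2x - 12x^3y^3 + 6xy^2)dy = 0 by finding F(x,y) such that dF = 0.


Check exactness: ∂M/∂y = -2 - 36x^2y^3 + 6y^2 and ∂N/∂x = -2 - 36x^2y^3 + 6y^2; equal, so the equation is exact.
Integrate M with respect to x (treating y as constant): ∫M dx = -2xy - 3x^3y^4 + 2xy^3 + h(y).
Differentiate w.r.t. y and set equal to N: all terms match, so h'(y) = 0 and h is a constant absorbed into C.
General solution: -2xy - 3x^3y^4 + 2xy^3 = C.


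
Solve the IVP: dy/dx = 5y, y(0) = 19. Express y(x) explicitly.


General solution of y' = 5y is y = Ce^(5x).
Apply y(0) = 19: C = 19.
Particular solution: y = 19e^(5x).


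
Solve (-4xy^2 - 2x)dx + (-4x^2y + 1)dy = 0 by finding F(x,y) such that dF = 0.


Check exactness: ∂M/∂y = -8xy and ∂N/∂x = -8xy; equal, so the equation is exact.
Integrate M with respect to x (treating y as constant): ∫M dx = -2x^2y^2 - x^2 + h(y).
Differentiate w.r.t. y and set equal to N: the x-dependent terms already match, leaving h'(y) = 1. Integrate: h(y) = y.
So F(x,y) = -2x^2y^2 - x^2 + y.
General solution: -2x^2y^2 - x^2 + y = C.


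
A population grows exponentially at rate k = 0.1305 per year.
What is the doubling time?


Exponential growth: P(t) = P₀ e^(0.1305t). Set P(t)/P₀ = 2: e^(0.1305t) = 2.
Solve: t = ln(2)/0.1305 ≈ 5.31 years.


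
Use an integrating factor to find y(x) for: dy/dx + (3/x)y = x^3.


P(x) = 3/x ⇒ μ = x^3.
(x^3 y)' = x^3·x^3 = x^6.
Integrate: x^3 y = x^7/(7) + C.
Solve for y: y = (1/7)x^4 + C/x^3.


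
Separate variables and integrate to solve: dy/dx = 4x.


Integrate both sides with respect to x: y = ∫ 4x dx = 2x^2 + C.


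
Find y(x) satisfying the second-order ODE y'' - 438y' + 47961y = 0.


Characteristic equation: r² - 438r + 47961 = 0, i.e. (r - 219)² = 0.
Repeated root r = 219; include an x factor for the second linearly independent solution.
General solution: y = (C₁ + C₂x)e^(219x).


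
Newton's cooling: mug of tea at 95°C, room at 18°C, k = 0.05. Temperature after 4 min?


Newton's law: dT/dt = -k(T - T_a) has solution T(t) = T_a + (T₀ - T_a)e^(-kt).
Plug in T_a = 18, T₀ = 95, k = 0.05, t = 4: T(4) = 18 + (77)e^(-0.20) ≈ 81.0°C.


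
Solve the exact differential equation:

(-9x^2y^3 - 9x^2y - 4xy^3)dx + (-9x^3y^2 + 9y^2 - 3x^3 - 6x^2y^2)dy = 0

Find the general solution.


Check exactness: ∂M/∂y = -27x^2y^2 - 9x^2 - 12xy^2 and ∂N/∂x = -27x^2y^2 - 9x^2 - 12xy^2; equal, so the equation is exact.
Integrate M with respect to x (treating y as constant): ∫M dx = -3x^3y^3 - 3x^3y - 2x^2y^3 + h(y).
Differentiate w.r.t. y and set equal to N: the x-dependent terms already match, leaving h'(y) = 9y^2. Integrate: h(y) = 3y^3.
So F(x,y) = -3x^3y^3 + 3y^3 - 3x^3y - 2x^2y^3.
General solution: -3x^3y^3 + 3y^3 - 3x^3y - 2x^2y^3 = C.


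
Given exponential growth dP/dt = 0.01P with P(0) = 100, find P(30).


The ODE dP/dt = 0.01P has solution P(t) = P(0)e^(0.01t).
Substitute P(0) = 100 and t = 30: P(30) = 100 e^(0.30) ≈ 135.


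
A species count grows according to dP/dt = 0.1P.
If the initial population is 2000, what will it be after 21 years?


The ODE dP/dt = 0.1P has solution P(t) = P(0)e^(0.1t).
Substitute P(0) = 2000 and t = 21: P(21) = 2000 e^(2.10) ≈ 16332.


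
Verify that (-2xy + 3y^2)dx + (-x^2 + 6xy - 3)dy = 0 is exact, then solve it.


Check exactness: ∂M/∂y = -2x + 6y and ∂N/∂x = -2x + 6y; equal, so the equation is exact.
Integrate M with respect to x (treating y as constant): ∫M dx = -x^2y + 3xy^2 + h(y).
Differentiate w.r.t. y and set equal to N: the x-dependent terms already match, leaving h'(y) = -3. Integrate: h(y) = -3y.
So F(x,y) = -x^2y + 3xy^2 - 3y.
General solution: -x^2y + 3xy^2 - 3y = C.


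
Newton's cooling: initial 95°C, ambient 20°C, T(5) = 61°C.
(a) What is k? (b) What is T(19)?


Newton's law: T(t) = T_a + (T₀ - T_a)e^(-kt).
(a) Use T(5) = 61: (61 - 20)/(95 - 20) = e^(-k·5), so k = -ln(0.547)/5 ≈ 0.1208.
(b) Apply k to t = 19: T(19) = 20 + (75)e^(-2.295) ≈ 27.6°C.


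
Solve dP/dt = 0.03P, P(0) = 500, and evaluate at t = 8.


The ODE dP/dt = 0.03P has solution P(t) = P(0)e^(0.03t).
Substitute P(0) = 500 and t = 8: P(8) = 500 e^(0.24) ≈ 636.


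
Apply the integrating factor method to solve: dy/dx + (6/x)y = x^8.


P(x) = 6/x ⇒ μ = x^6.
(x^6 y)' = x^14 ⇒ x^6 y = x^15/(15) + C.
Solve for y: y = (1/15)x^9 + C/x^6.


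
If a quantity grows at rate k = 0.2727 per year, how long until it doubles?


Exponential growth: P(t) = P₀ e^(0.2727t). Set P(t)/P₀ = 2: e^(0.2727t) = 2.
Solve: t = ln(2)/0.2727 ≈ 2.54 years.


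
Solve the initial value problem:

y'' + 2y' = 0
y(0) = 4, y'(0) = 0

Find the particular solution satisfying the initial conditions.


Characteristic roots of r² + 2r = 0 are -2, 0.
General solution y = c₁ e^(-2x) + c₂.
Apply y(0) = 4: c₁ + c₂ = 4. Apply y'(0) = 0: -2 c₁ + 0 c₂ = 0.
Solve: c₁ = 0, c₂ = 4.
Particular solution: y = 0e^(-2x) + 4.


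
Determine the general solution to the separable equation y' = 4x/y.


Separate variables: y dy = 4x dx.
Integrate both sides: y²/2 = 2x^2 + C₀.
Multiply by 2: y² = 4x^2 + C.


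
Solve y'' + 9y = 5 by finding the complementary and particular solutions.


Homogeneous part: r² + 9 = 0 ⇒ r = ±3i, so y_h = C₁cos(3x) + C₂sin(3x).
Try constant y_p = A; plug in: 9A = 5 ⇒ A = 5/9.
General solution: y = C₁cos(3x) + C₂sin(3x) + 5/9.


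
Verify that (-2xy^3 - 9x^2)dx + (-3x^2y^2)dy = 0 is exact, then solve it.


Check exactness: ∂M/∂y = -6xy^2 and ∂N/∂x = -6xy^2; equal, so the equation is exact.
Integrate M with respect to x (treating y as constant): ∫M dx = -x^2y^3 - 3x^3 + h(y).
Differentiate w.r.t. y and set equal to N: all terms match, so h'(y) = 0 and h is a constant absorbed into C.
General solution: -x^2y^3 - 3x^3 = C.


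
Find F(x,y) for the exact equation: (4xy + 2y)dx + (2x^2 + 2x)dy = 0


Check exactness: ∂M/∂y = 4x + 2 and ∂N/∂x = 4x + 2; equal, so the equation is exact.
Integrate M with respect to x (treating y as constant): ∫M dx = 2x^2y + 2xy + h(y).
Differentiate w.r.t. y and set equal to N: all terms match, so h'(y) = 0 and h is a constant absorbed into C.
General solution: 2x^2y + 2xy = C.


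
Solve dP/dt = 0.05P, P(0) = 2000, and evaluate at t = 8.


The ODE dP/dt = 0.05P has solution P(t) = P(0)e^(0.05t).
Substitute P(0) = 2000 and t = 8: P(8) = 2000 e^(0.40) ≈ 2984.


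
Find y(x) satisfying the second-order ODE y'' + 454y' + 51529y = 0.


Characteristic equation: r² + 454r + 51529 = 0, i.e. (r + 227)² = 0.
Repeated root r = -227; include an x factor for the second linearly independent solution.
General solution: y = (C₁ + C₂x)e^(-227x).


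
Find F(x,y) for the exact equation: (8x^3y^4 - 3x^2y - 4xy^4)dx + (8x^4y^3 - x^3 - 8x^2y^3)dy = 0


Check exactness: ∂M/∂y = 32x^3y^3 - 3x^2 - 16xy^3 and ∂N/∂x = 32x^3y^3 - 3x^2 - 16xy^3; equal, so the equation is exact.
Integrate M with respect to x (treating y as constant): ∫M dx = 2x^4y^4 - x^3y - 2x^2y^4 + h(y).
Differentiate w.r.t. y and set equal to N: all terms match, so h'(y) = 0 and h is a constant absorbed into C.
General solution: 2x^4y^4 - x^3y - 2x^2y^4 = C.


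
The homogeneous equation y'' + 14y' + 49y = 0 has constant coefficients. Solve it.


Characteristic equation: r² + 14r + 49 = 0, i.e. (r + 7)² = 0.
Repeated root r = -7; include an x factor for the second linearly independent solution.
General solution: y = (C₁ + C₂x)e^(-7x).


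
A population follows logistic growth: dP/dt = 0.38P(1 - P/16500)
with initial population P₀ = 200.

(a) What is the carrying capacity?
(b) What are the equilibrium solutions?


Logistic ODE dP/dt = 0.38P(1 - P/16500) has equilibria where dP/dt = 0, i.e. P = 0 or P = 16500.
The coefficient (1 - P/K) = 0 when P = K, identifying K = 16500 as the carrying capacity.
(a) K = 16500; (b) equilibria P = 0 and P = 16500.


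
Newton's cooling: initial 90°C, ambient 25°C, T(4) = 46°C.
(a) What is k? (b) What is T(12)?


Newton's law: T(t) = T_a + (T₀ - T_a)e^(-kt).
(a) Use T(4) = 46: (46 - 25)/(90 - 25) = e^(-k·4), so k = -ln(0.323)/4 ≈ 0.2825.
(b) Apply k to t = 12: T(12) = 25 + (65)e^(-3.390) ≈ 27.2°C.


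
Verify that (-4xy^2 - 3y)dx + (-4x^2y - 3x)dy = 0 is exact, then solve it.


Check exactness: ∂M/∂y = -8xy - 3 and ∂N/∂x = -8xy - 3; equal, so the equation is exact.
Integrate M with respect to x (treating y as constant): ∫M dx = -2x^2y^2 - 3xy + h(y).
Differentiate w.r.t. y and set equal to N: all terms match, so h'(y) = 0 and h is a constant absorbed into C.
General solution: -2x^2y^2 - 3xy = C.


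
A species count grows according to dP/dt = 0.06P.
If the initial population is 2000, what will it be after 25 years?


The ODE dP/dt = 0.06P has solution P(t) = P(0)e^(0.06t).
Substitute P(0) = 2000 and t = 25: P(25) = 2000 e^(1.50) ≈ 8963.


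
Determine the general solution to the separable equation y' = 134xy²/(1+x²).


Separate: dy/y² = 134x/(1+x²) dx.
Integrate LHS: ∫ dy/y² = -1/y.
Integrate RHS via u = 1+x²: 67ln(1+x²) + C.
Result: -1/y = 67ln(1+x²) + C.


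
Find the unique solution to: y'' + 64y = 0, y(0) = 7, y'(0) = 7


Characteristic roots of r² + 64 = 0 are ±8i, so y = C₁cos(8x) + C₂sin(8x).
Apply y(0) = 7: C₁ = 7. Differentiate and apply y'(0) = 7: 8·C₂ = 7, so C₂ = 7/8.
Particular solution: y = 7cos(8x) + (7/8)sin(8x).


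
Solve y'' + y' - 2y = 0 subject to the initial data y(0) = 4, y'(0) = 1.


Characteristic roots of r² + r - 2 = 0 are 1, -2.
General solution y = c₁ e^(x) + c₂ e^(-2x).
Apply y(0) = 4: c₁ + c₂ = 4. Apply y'(0) = 1: 1 c₁ - 2 c₂ = 1.
Solve: c₁ = 3, c₂ = 1.
Particular solution: y = 3e^(x) + e^(-2x).


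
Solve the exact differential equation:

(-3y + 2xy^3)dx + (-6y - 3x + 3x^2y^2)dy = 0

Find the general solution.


Check exactness: ∂M/∂y = -3 + 6xy^2 and ∂N/∂x = -3 + 6xy^2; equal, so the equation is exact.
Integrate M with respect to x (treating y as constant): ∫M dx = -3xy + x^2y^3 + h(y).
Differentiate w.r.t. y and set equal to N: the x-dependent terms already match, leaving h'(y) = -6y. Integrate: h(y) = -3y^2.
So F(x,y) = -3y^2 - 3xy + x^2y^3.
General solution: -3y^2 - 3xy + x^2y^3 = C.


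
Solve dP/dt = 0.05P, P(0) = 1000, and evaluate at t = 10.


The ODE dP/dt = 0.05P has solution P(t) = P(0)e^(0.05t).
Substitute P(0) = 1000 and t = 10: P(10) = 1000 e^(0.50) ≈ 1649.


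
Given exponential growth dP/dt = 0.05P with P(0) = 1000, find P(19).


The ODE dP/dt = 0.05P has solution P(t) = P(0)e^(0.05t).
Substitute P(0) = 1000 and t = 19: P(19) = 1000 e^(0.95) ≈ 2586.


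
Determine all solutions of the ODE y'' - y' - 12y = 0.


Characteristic equation: r² - r - 12 = 0.
Factor: (r + 3)(r - 4) = 0 ⇒ r = -3, 4 (distinct real).
General solution: y = C₁e^(-3x) + C₂e^(4x).


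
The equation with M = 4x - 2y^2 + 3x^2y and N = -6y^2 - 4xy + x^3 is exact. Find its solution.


Check exactness: ∂M/∂y = -4y + 3x^2 and ∂N/∂x = -4y + 3x^2; equal, so the equation is exact.
Integrate M with respect to x (treating y as constant): ∫M dx = 2x^2 - 2xy^2 + x^3y + h(y).
Differentiate w.r.t. y and set equal to N: the x-dependent terms already match, leaving h'(y) = -6y^2. Integrate: h(y) = -2y^3.
So F(x,y) = -2y^3 + 2x^2 - 2xy^2 + x^3y.
General solution: -2y^3 + 2x^2 - 2xy^2 + x^3y = C.


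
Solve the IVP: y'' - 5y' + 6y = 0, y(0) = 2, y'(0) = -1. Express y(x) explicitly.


Characteristic roots of r² - 5r + 6 = 0 are 3, 2.
General solution y = c₁ e^(3x) + c₂ e^(2x).
Apply y(0) = 2: c₁ + c₂ = 2. Apply y'(0) = -1: 3 c₁ + 2 c₂ = -1.
Solve: c₁ = -5, c₂ = 7.
Particular solution: y = -5e^(3x) + 7e^(2x).


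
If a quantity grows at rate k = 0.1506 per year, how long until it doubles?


Exponential growth: P(t) = P₀ e^(0.1506t). Set P(t)/P₀ = 2: e^(0.1506t) = 2.
Solve: t = ln(2)/0.1506 ≈ 4.60 years.


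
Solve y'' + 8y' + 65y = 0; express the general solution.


Characteristic equation: r² + 8r + 65 = 0.
Discriminant is negative; roots r = -4 ± 7i (complex conjugate pair).
General solution uses e^(α x)(C₁ cos(β x) + C₂ sin(β x)): y = e^(-4x)(C₁cos(7x) + C₂sin(7x)).


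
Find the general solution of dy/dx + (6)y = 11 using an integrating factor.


P(x) = 6, Q(x) = 11; integrating factor μ = e^(6x).
(μ y)' = 11e^(6x) ⇒ μ y = (11/6)e^(6x) + C.
Divide by μ: y = 11/6 + Ce^(-6x).


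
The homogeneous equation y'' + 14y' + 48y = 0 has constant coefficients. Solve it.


Characteristic equation: r² + 14r + 48 = 0.
Factor: (r + 8)(r + 6) = 0 ⇒ r = -8, -6 (distinct real).
General solution: y = C₁e^(-8x) + C₂e^(-6x).


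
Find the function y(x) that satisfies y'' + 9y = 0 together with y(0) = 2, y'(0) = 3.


Characteristic roots of r² + 9 = 0 are ±3i, so y = C₁cos(3x) + C₂sin(3x).
Apply y(0) = 2: C₁ = 2. Differentiate and apply y'(0) = 3: 3·C₂ = 3, so C₂ = 1.
Particular solution: y = 2cos(3x) + sin(3x).


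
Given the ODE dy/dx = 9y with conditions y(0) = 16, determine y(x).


General solution of y' = 9y is y = Ce^(9x).
Apply y(0) = 16: C = 16.
Particular solution: y = 16e^(9x).


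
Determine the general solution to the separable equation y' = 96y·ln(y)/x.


Separate: dy/[y ln(y)] = 96 dx/x.
Substitute u = ln(y): du/u = 96 dx/x.
Integrate: ln|ln(y)| = 96ln|x| + C₀, hence ln(y) = C·x^96.


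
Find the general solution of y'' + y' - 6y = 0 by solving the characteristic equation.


Characteristic equation: r² + r - 6 = 0.
Factor: (r + 3)(r - 2) = 0 ⇒ r = -3, 2 (distinct real).
General solution: y = C₁e^(-3x) + C₂e^(2x).


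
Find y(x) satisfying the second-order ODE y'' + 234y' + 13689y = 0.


Characteristic equation: r² + 234r + 13689 = 0, i.e. (r + 117)² = 0.
Repeated root r = -117; include an x factor for the second linearly independent solution.
General solution: y = (C₁ + C₂x)e^(-117x).


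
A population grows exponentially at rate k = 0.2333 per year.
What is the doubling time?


Exponential growth: P(t) = P₀ e^(0.2333t). Set P(t)/P₀ = 2: e^(0.2333t) = 2.
Solve: t = ln(2)/0.2333 ≈ 2.97 years.


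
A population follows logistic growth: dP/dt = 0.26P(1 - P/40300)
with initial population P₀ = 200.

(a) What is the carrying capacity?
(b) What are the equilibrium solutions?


Logistic ODE dP/dt = 0.26P(1 - P/40300) has equilibria where dP/dt = 0, i.e. P = 0 or P = 40300.
The coefficient (1 - P/K) = 0 when P = K, identifying K = 40300 as the carrying capacity.
(a) K = 40300; (b) equilibria P = 0 and P = 40300.


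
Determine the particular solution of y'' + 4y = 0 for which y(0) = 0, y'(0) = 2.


Characteristic roots of r² + 4 = 0 are ±2i, so y = C₁cos(2x) + C₂sin(2x).
Apply y(0) = 0: C₁ = 0. Differentiate and apply y'(0) = 2: 2·C₂ = 2, so C₂ = 1.
Particular solution: y = sin(2x).


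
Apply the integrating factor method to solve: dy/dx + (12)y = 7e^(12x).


P(x) = 12 ⇒ μ = e^(12x).
(μ y)' = 7e^(24x) ⇒ μ y = (7/24)e^(24x) + C.
Divide by μ: y = (7/24)e^(12x) + Ce^(-12x).


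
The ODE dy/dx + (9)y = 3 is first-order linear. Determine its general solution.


P(x) = 9, Q(x) = 3; integrating factor μ = e^(9x).
(μ y)' = 3e^(9x) ⇒ μ y = (1/3)e^(9x) + C.
Divide by μ: y = 1/3 + Ce^(-9x).


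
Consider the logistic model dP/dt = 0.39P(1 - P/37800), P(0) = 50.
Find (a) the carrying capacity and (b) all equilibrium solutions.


Logistic ODE dP/dt = 0.39P(1 - P/37800) has equilibria where dP/dt = 0, i.e. P = 0 or P = 37800.
The coefficient (1 - P/K) = 0 when P = K, identifying K = 37800 as the carrying capacity.
(a) K = 37800; (b) equilibria P = 0 and P = 37800.


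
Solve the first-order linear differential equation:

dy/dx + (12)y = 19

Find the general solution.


P(x) = 12, Q(x) = 19; integrating factor μ = e^(12x).
(μ y)' = 19e^(12x) ⇒ μ y = (19/12)e^(12x) + C.
Divide by μ: y = 19/12 + Ce^(-12x).


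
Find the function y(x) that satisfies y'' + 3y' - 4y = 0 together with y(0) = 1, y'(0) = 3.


Characteristic roots of r² + 3r - 4 = 0 are 1, -4.
General solution y = c₁ e^(x) + c₂ e^(-4x).
Apply y(0) = 1: c₁ + c₂ = 1. Apply y'(0) = 3: 1 c₁ - 4 c₂ = 3.
Solve: c₁ = 7/5, c₂ = -2/5.
Particular solution: y = (7/5)e^(x) - (2/5)e^(-4x).


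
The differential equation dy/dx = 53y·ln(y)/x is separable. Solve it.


Separate: dy/[y ln(y)] = 53 dx/x.
Substitute u = ln(y): du/u = 53 dx/x.
Integrate: ln|ln(y)| = 53ln|x| + C₀, hence ln(y) = C·x^53.


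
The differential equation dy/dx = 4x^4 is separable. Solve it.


Integrate both sides with respect to x: y = ∫ 4x^4 dx = (4/5)x^5 + C.


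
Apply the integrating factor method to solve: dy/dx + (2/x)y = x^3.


P(x) = 2/x ⇒ μ = x^2.
(x^2 y)' = x^5 ⇒ x^2 y = x^6/(6) + C.
Solve for y: y = (1/6)x^4 + C/x^2.


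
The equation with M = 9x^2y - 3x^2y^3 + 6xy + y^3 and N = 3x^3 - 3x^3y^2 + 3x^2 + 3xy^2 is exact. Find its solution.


Check exactness: ∂M/∂y = 9x^2 - 9x^2y^2 + 6x + 3y^2 and ∂N/∂x = 9x^2 - 9x^2y^2 + 6x + 3y^2; equal, so the equation is exact.
Integrate M with respect to x (treating y as constant): ∫M dx = 3x^3y - x^3y^3 + 3x^2y + xy^3 + h(y).
Differentiate w.r.t. y and set equal to N: all terms match, so h'(y) = 0 and h is a constant absorbed into C.
General solution: 3x^3y - x^3y^3 + 3x^2y + xy^3 = C.


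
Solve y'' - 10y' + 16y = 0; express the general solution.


Characteristic equation: r² - 10r + 16 = 0.
Factor: (r - 8)(r - 2) = 0 ⇒ r = 8, 2 (distinct real).
General solution: y = C₁e^(8x) + C₂e^(2x).


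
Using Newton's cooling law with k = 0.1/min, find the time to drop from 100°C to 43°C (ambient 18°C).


From T(t) = T_a + (T₀ - T_a)e^(-kt), set T(t) = 43:
(43 - 18) / (100 - 18) = e^(-0.1t), so t = -ln(0.305)/0.1 ≈ 11.9 minutes.


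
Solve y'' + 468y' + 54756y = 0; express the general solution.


Characteristic equation: r² + 468r + 54756 = 0, i.e. (r + 234)² = 0.
Repeated root r = -234; include an x factor for the second linearly independent solution.
General solution: y = (C₁ + C₂x)e^(-234x).


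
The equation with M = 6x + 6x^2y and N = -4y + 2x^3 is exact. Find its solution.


Check exactness: ∂M/∂y = 6x^2 and ∂N/∂x = 6x^2; equal, so the equation is exact.
Integrate M with respect to x (treating y as constant): ∫M dx = 3x^2 + 2x^3y + h(y).
Differentiate w.r.t. y and set equal to N: the x-dependent terms already match, leaving h'(y) = -4y. Integrate: h(y) = -2y^2.
So F(x,y) = 3x^2 - 2y^2 + 2x^3y.
General solution: 3x^2 - 2y^2 + 2x^3y = C.


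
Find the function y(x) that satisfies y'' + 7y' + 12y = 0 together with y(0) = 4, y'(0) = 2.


Characteristic roots of r² + 7r + 12 = 0 are -4, -3.
General solution y = c₁ e^(-4x) + c₂ e^(-3x).
Apply y(0) = 4: c₁ + c₂ = 4. Apply y'(0) = 2: -4 c₁ - 3 c₂ = 2.
Solve: c₁ = -14, c₂ = 18.
Particular solution: y = -14e^(-4x) + 18e^(-3x).


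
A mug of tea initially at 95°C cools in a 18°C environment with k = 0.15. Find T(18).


Newton's law: dT/dt = -k(T - T_a) has solution T(t) = T_a + (T₀ - T_a)e^(-kt).
Plug in T_a = 18, T₀ = 95, k = 0.15, t = 18: T(18) = 18 + (77)e^(-2.70) ≈ 23.2°C.


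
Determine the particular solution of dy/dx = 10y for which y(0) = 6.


General solution of y' = 10y is y = Ce^(10x).
Apply y(0) = 6: C = 6.
Particular solution: y = 6e^(10x).


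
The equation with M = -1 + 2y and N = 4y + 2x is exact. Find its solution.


Check exactness: ∂M/∂y = 2 and ∂N/∂x = 2; equal, so the equation is exact.
Integrate M with respect to x (treating y as constant): ∫M dx = -x + 2xy + h(y).
Differentiate w.r.t. y and set equal to N: the x-dependent terms already match, leaving h'(y) = 4y. Integrate: h(y) = 2y^2.
So F(x,y) = 2y^2 - x + 2xy.
General solution: 2y^2 - x + 2xy = C.


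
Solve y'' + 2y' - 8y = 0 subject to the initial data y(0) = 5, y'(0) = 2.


Characteristic roots of r² + 2r - 8 = 0 are 2, -4.
General solution y = c₁ e^(2x) + c₂ e^(-4x).
Apply y(0) = 5: c₁ + c₂ = 5. Apply y'(0) = 2: 2 c₁ - 4 c₂ = 2.
Solve: c₁ = 11/3, c₂ = 4/3.
Particular solution: y = (11/3)e^(2x) + (4/3)e^(-4x).


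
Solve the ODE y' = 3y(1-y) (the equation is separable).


Separate: dy/[y(1-y)] = 3 dx.
Partial fractions: 1/[y(1-y)] = 1/y + 1/(1-y).
Integrate: ln|y/(1-y)| = 3x + C₀.
Solve for y: y = 1/(1 + Ce^(-3x)).


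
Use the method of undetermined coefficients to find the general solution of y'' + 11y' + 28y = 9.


Characteristic roots of r² + 11r + 28 = 0 are -7, -4.
y_h = C₁e^(-7x) + C₂e^(-4x).
Constant forcing; try y_p = A. Then 28A = 9 ⇒ A = 9/28.
General solution: y = C₁e^(-7x) + C₂e^(-4x) + 9/28.


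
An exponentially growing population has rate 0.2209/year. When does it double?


Exponential growth: P(t) = P₀ e^(0.2209t). Set P(t)/P₀ = 2: e^(0.2209t) = 2.
Solve: t = ln(2)/0.2209 ≈ 3.14 years.


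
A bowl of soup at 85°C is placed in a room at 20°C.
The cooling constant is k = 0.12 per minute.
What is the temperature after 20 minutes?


Newton's law: dT/dt = -k(T - T_a) has solution T(t) = T_a + (T₀ - T_a)e^(-kt).
Plug in T_a = 20, T₀ = 85, k = 0.12, t = 20: T(20) = 20 + (65)e^(-2.40) ≈ 25.9°C.


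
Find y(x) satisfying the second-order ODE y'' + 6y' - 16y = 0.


Characteristic equation: r² + 6r - 16 = 0.
Factor: (r - 2)(r + 8) = 0 ⇒ r = 2, -8 (distinct real).
General solution: y = C₁e^(2x) + C₂e^(-8x).


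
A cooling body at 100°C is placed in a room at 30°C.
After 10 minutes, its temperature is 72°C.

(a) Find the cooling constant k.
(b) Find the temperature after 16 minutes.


Newton's law: T(t) = T_a + (T₀ - T_a)e^(-kt).
(a) Use T(10) = 72: (72 - 30)/(100 - 30) = e^(-k·10), so k = -ln(0.600)/10 ≈ 0.0511.
(b) Apply k to t = 16: T(16) = 30 + (70)e^(-0.817) ≈ 60.9°C.


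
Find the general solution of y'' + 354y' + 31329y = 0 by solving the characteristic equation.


Characteristic equation: r² + 354r + 31329 = 0, i.e. (r + 177)² = 0.
Repeated root r = -177; include an x factor for the second linearly independent solution.
General solution: y = (C₁ + C₂x)e^(-177x).


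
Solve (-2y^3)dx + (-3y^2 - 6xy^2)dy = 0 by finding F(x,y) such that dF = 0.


Check exactness: ∂M/∂y = -6y^2 and ∂N/∂x = -6y^2; equal, so the equation is exact.
Integrate M with respect to x (treating y as constant): ∫M dx = -2xy^3 + h(y).
Differentiate w.r.t. y and set equal to N: the x-dependent terms already match, leaving h'(y) = -3y^2. Integrate: h(y) = -y^3.
So F(x,y) = -y^3 - 2xy^3.
General solution: -y^3 - 2xy^3 = C.


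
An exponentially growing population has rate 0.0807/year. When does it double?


Exponential growth: P(t) = P₀ e^(0.0807t). Set P(t)/P₀ = 2: e^(0.0807t) = 2.
Solve: t = ln(2)/0.0807 ≈ 8.59 years.


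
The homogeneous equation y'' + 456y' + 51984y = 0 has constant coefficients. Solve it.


Characteristic equation: r² + 456r + 51984 = 0, i.e. (r + 228)² = 0.
Repeated root r = -228; include an x factor for the second linearly independent solution.
General solution: y = (C₁ + C₂x)e^(-228x).


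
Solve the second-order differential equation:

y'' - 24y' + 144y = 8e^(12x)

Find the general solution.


Characteristic polynomial (r - 12)² = 0; repeated root r = 12.
y_h = (C₁ + C₂x)e^(12x). Forcing matches the repeated root (resonance), so try y_p = Ax² e^(12x).
Substitute and solve for A: 2A = 8, so A = 4.
General solution: y = (C₁ + C₂x + 4x²)e^(12x).


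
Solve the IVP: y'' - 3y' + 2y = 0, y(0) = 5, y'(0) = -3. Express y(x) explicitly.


Characteristic roots of r² - 3r + 2 = 0 are 2, 1.
General solution y = c₁ e^(2x) + c₂ e^(x).
Apply y(0) = 5: c₁ + c₂ = 5. Apply y'(0) = -3: 2 c₁ + 1 c₂ = -3.
Solve: c₁ = -8, c₂ = 13.
Particular solution: y = -8e^(2x) + 13e^(x).


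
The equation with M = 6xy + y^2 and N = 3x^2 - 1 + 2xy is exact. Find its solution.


Check exactness: ∂M/∂y = 6x + 2y and ∂N/∂x = 6x + 2y; equal, so the equation is exact.
Integrate M with respect to x (treating y as constant): ∫M dx = 3x^2y + xy^2 + h(y).
Differentiate w.r.t. y and set equal to N: the x-dependent terms already match, leaving h'(y) = -1. Integrate: h(y) = -y.
So F(x,y) = 3x^2y - y + xy^2.
General solution: 3x^2y - y + xy^2 = C.


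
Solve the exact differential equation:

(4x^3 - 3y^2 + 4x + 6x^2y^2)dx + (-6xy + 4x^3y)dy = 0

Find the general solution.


Check exactness: ∂M/∂y = -6y + 12x^2y and ∂N/∂x = -6y + 12x^2y; equal, so the equation is exact.
Integrate M with respect to x (treating y as constant): ∫M dx = x^4 - 3xy^2 + 2x^2 + 2x^3y^2 + h(y).
Differentiate w.r.t. y and set equal to N: all terms match, so h'(y) = 0 and h is a constant absorbed into C.
General solution: x^4 - 3xy^2 + 2x^2 + 2x^3y^2 = C.


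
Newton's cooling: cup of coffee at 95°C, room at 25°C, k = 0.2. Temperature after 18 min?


Newton's law: dT/dt = -k(T - T_a) has solution T(t) = T_a + (T₀ - T_a)e^(-kt).
Plug in T_a = 25, T₀ = 95, k = 0.2, t = 18: T(18) = 25 + (70)e^(-3.60) ≈ 26.9°C.


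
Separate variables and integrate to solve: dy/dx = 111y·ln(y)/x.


Separate: dy/[y ln(y)] = 111 dx/x.
Substitute u = ln(y): du/u = 111 dx/x.
Integrate: ln|ln(y)| = 111ln|x| + C₀, hence ln(y) = C·x^111.


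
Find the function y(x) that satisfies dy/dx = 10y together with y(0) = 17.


General solution of y' = 10y is y = Ce^(10x).
Apply y(0) = 17: C = 17.
Particular solution: y = 17e^(10x).


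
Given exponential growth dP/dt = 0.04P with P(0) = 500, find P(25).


The ODE dP/dt = 0.04P has solution P(t) = P(0)e^(0.04t).
Substitute P(0) = 500 and t = 25: P(25) = 500 e^(1.00) ≈ 1359.
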